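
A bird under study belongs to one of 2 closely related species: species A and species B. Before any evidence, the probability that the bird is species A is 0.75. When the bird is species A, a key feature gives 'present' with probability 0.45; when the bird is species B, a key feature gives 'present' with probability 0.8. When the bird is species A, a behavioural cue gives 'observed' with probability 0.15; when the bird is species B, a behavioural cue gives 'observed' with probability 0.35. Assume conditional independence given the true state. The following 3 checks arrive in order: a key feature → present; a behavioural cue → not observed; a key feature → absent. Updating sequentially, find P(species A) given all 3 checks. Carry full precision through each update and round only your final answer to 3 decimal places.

Each posterior becomes the prior for the next update.
After a key feature='present': P(species A) = 0.45·0.7500 / (0.45·0.7500 + 0.8·0.2500) ≈ 0.6279
After a behavioural cue='not observed': P(species A) = 0.85·0.6279 / (0.85·0.6279 + 0.65·0.3721) ≈ 0.6882
After a key feature='absent': P(species A) = 0.55·0.6882 / (0.55·0.6882 + 0.2·0.3118) ≈ 0.8585

0.859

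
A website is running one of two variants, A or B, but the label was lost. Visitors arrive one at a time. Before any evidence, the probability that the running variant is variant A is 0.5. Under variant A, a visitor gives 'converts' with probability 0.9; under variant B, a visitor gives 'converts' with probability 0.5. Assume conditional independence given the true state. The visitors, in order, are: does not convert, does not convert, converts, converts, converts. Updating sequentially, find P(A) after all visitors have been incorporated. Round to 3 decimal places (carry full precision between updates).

0.189

After 'does not convert': P(A) = 0.1·0.5000 / (0.1·0.5000 + 0.5·0.5000) ≈ 0.1667
After 'does not convert': P(A) = 0.1·0.1667 / (0.1·0.1667 + 0.5·0.8333) ≈ 0.0385
After 'converts': P(A) = 0.9·0.0385 / (0.9·0.0385 + 0.5·0.9615) ≈ 0.0672
After 'converts': P(A) = 0.9·0.0672 / (0.9·0.0672 + 0.5·0.9328) ≈ 0.1147
After 'converts': P(A) = 0.9·0.1147 / (0.9·0.1147 + 0.5·0.8853) ≈ 0.1892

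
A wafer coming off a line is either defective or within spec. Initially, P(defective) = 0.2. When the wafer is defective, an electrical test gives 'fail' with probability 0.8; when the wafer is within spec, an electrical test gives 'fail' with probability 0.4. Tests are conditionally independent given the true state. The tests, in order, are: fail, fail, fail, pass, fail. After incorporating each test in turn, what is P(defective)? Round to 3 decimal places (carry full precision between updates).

Each posterior becomes the prior for the next update.
After 'fail': P(defective) = 0.8·0.2000 / (0.8·0.2000 + 0.4·0.8000) ≈ 0.3333
After 'fail': P(defective) = 0.8·0.3333 / (0.8·0.3333 + 0.4·0.6667) ≈ 0.5000
After 'fail': P(defective) = 0.8·0.5000 / (0.8·0.5000 + 0.4·0.5000) ≈ 0.6667
After 'pass': P(defective) = 0.2·0.6667 / (0.2·0.6667 + 0.6·0.3333) ≈ 0.4000
After 'fail': P(defective) = 0.8·0.4000 / (0.8·0.4000 + 0.4·0.6000) ≈ 0.5714

0.571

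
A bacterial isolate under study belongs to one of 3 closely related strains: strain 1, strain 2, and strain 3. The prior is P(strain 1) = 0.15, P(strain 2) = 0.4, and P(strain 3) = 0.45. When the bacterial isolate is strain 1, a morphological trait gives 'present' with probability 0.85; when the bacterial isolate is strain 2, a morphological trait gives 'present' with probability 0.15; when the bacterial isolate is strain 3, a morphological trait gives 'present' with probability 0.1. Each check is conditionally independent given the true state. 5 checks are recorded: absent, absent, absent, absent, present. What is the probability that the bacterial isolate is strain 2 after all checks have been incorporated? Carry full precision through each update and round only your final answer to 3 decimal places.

Each posterior becomes the prior for the next update.
After 'absent': normaliser = 0.15·0.1500 + 0.85·0.4000 + 0.9·0.4500; P(strain 1) ≈ 0.0293, P(strain 2) ≈ 0.4430, P(strain 3) ≈ 0.5277
After 'absent': normaliser = 0.15·0.0293 + 0.85·0.4430 + 0.9·0.5277; P(strain 1) ≈ 0.0051, P(strain 2) ≈ 0.4400, P(strain 3) ≈ 0.5549
After 'absent': normaliser = 0.15·0.0051 + 0.85·0.4400 + 0.9·0.5549; P(strain 1) ≈ 0.0009, P(strain 2) ≈ 0.4278, P(strain 3) ≈ 0.5713
After 'absent': normaliser = 0.15·0.0009 + 0.85·0.4278 + 0.9·0.5713; P(strain 1) ≈ 0.0002, P(strain 2) ≈ 0.4142, P(strain 3) ≈ 0.5857
After 'present': normaliser = 0.85·0.0002 + 0.15·0.4142 + 0.1·0.5857; P(strain 1) ≈ 0.0011, P(strain 2) ≈ 0.5142, P(strain 3) ≈ 0.4847

0.514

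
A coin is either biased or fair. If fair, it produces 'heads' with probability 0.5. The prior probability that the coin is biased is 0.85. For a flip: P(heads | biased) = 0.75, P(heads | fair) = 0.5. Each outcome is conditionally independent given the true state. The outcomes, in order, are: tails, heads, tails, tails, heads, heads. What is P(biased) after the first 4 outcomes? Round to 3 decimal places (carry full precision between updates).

After 'tails': P(biased) = 0.25·0.8500 / (0.25·0.8500 + 0.5·0.1500) ≈ 0.7391
After 'heads': P(biased) = 0.75·0.7391 / (0.75·0.7391 + 0.5·0.2609) ≈ 0.8095
After 'tails': P(biased) = 0.25·0.8095 / (0.25·0.8095 + 0.5·0.1905) ≈ 0.6800
After 'tails': P(biased) = 0.25·0.6800 / (0.25·0.6800 + 0.5·0.3200) ≈ 0.5152

0.515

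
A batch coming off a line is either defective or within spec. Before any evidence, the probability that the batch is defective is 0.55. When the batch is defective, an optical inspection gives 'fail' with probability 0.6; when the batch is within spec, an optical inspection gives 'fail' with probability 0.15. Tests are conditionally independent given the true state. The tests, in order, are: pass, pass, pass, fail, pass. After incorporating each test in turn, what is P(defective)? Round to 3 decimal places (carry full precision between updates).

0.193

Each posterior becomes the prior for the next update.
After 'pass': P(defective) = 0.4·0.5500 / (0.4·0.5500 + 0.85·0.4500) ≈ 0.3651
After 'pass': P(defective) = 0.4·0.3651 / (0.4·0.3651 + 0.85·0.6349) ≈ 0.2130
After 'pass': P(defective) = 0.4·0.2130 / (0.4·0.2130 + 0.85·0.7870) ≈ 0.1130
After 'fail': P(defective) = 0.6·0.1130 / (0.6·0.1130 + 0.15·0.8870) ≈ 0.3375
After 'pass': P(defective) = 0.4·0.3375 / (0.4·0.3375 + 0.85·0.6625) ≈ 0.1934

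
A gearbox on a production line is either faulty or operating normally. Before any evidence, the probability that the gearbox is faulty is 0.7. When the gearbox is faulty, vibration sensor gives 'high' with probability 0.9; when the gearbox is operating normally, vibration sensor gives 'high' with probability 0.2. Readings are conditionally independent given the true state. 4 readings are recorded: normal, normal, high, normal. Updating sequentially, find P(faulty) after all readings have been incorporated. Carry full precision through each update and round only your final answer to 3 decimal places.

After 'normal': P(faulty) = 0.1·0.7000 / (0.1·0.7000 + 0.8·0.3000) ≈ 0.2258
After 'normal': P(faulty) = 0.1·0.2258 / (0.1·0.2258 + 0.8·0.7742) ≈ 0.0352
After 'high': P(faulty) = 0.9·0.0352 / (0.9·0.0352 + 0.2·0.9648) ≈ 0.1409
After 'normal': P(faulty) = 0.1·0.1409 / (0.1·0.1409 + 0.8·0.8591) ≈ 0.0201

0.020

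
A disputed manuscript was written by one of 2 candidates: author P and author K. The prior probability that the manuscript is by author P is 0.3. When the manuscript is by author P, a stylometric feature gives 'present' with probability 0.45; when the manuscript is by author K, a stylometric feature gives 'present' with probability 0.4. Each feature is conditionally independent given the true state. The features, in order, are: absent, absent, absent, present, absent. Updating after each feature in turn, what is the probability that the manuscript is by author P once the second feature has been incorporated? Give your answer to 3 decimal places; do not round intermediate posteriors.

0.265

Each posterior becomes the prior for the next update.
After 'absent': P(author P) = 0.55·0.3000 / (0.55·0.3000 + 0.6·0.7000) ≈ 0.2821
After 'absent': P(author P) = 0.55·0.2821 / (0.55·0.2821 + 0.6·0.7179) ≈ 0.2648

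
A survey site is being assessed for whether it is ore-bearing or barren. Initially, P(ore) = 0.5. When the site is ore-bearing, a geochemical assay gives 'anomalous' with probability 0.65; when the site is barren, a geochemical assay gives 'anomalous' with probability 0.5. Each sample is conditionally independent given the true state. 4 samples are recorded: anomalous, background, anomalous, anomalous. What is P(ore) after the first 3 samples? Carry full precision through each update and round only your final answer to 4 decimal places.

0.5419

After 'anomalous': P(ore) = 0.65·0.5000 / (0.65·0.5000 + 0.5·0.5000) ≈ 0.5652
After 'background': P(ore) = 0.35·0.5652 / (0.35·0.5652 + 0.5·0.4348) ≈ 0.4764
After 'anomalous': P(ore) = 0.65·0.4764 / (0.65·0.4764 + 0.5·0.5236) ≈ 0.5419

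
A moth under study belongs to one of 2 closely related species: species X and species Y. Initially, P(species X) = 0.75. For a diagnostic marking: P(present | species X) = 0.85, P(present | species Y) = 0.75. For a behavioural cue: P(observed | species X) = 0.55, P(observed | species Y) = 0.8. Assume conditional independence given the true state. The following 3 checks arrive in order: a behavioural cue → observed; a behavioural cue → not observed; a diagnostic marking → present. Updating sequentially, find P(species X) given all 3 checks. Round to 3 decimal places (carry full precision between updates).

0.840

Each posterior becomes the prior for the next update.
After a behavioural cue='observed': P(species X) = 0.55·0.7500 / (0.55·0.7500 + 0.8·0.2500) ≈ 0.6735
After a behavioural cue='not observed': P(species X) = 0.45·0.6735 / (0.45·0.6735 + 0.2·0.3265) ≈ 0.8227
After a diagnostic marking='present': P(species X) = 0.85·0.8227 / (0.85·0.8227 + 0.75·0.1773) ≈ 0.8402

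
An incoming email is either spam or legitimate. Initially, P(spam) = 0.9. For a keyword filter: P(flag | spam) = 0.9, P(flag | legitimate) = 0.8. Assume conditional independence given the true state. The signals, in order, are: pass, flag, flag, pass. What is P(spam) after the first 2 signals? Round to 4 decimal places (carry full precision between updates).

0.8351

Each posterior becomes the prior for the next update.
After 'pass': P(spam) = 0.1·0.9000 / (0.1·0.9000 + 0.2·0.1000) ≈ 0.8182
After 'flag': P(spam) = 0.9·0.8182 / (0.9·0.8182 + 0.8·0.1818) ≈ 0.8351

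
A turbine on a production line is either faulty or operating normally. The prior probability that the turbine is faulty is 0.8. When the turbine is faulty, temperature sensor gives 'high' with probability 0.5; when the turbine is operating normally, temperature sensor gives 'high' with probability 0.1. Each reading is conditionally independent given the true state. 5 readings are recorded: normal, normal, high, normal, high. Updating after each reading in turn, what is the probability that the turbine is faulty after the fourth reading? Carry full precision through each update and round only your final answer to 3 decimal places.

After 'normal': P(faulty) = 0.5·0.8000 / (0.5·0.8000 + 0.9·0.2000) ≈ 0.6897
After 'normal': P(faulty) = 0.5·0.6897 / (0.5·0.6897 + 0.9·0.3103) ≈ 0.5525
After 'high': P(faulty) = 0.5·0.5525 / (0.5·0.5525 + 0.1·0.4475) ≈ 0.8606
After 'normal': P(faulty) = 0.5·0.8606 / (0.5·0.8606 + 0.9·0.1394) ≈ 0.7742

0.774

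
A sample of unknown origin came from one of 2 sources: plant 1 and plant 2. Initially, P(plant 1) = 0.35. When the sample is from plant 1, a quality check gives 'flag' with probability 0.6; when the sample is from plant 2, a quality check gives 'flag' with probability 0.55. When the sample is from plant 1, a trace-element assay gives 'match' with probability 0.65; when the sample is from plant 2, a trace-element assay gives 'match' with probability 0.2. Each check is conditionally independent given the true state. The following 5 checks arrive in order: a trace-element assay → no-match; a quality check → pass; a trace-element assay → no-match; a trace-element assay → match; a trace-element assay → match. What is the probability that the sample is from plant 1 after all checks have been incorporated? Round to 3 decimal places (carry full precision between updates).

0.492

Apply Bayes' rule sequentially, carrying P(plant 1) forward.
After a trace-element assay='no-match': P(plant 1) = 0.35·0.3500 / (0.35·0.3500 + 0.8·0.6500) ≈ 0.1907
After a quality check='pass': P(plant 1) = 0.4·0.1907 / (0.4·0.1907 + 0.45·0.8093) ≈ 0.1731
After a trace-element assay='no-match': P(plant 1) = 0.35·0.1731 / (0.35·0.1731 + 0.8·0.8269) ≈ 0.0839
After a trace-element assay='match': P(plant 1) = 0.65·0.0839 / (0.65·0.0839 + 0.2·0.9161) ≈ 0.2294
After a trace-element assay='match': P(plant 1) = 0.65·0.2294 / (0.65·0.2294 + 0.2·0.7706) ≈ 0.4918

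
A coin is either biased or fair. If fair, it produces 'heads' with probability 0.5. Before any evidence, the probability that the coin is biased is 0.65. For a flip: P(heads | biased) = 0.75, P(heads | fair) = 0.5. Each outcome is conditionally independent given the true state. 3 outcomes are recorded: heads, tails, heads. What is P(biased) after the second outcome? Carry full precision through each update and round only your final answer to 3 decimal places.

0.582

After 'heads': P(biased) = 0.75·0.6500 / (0.75·0.6500 + 0.5·0.3500) ≈ 0.7358
After 'tails': P(biased) = 0.25·0.7358 / (0.25·0.7358 + 0.5·0.2642) ≈ 0.5821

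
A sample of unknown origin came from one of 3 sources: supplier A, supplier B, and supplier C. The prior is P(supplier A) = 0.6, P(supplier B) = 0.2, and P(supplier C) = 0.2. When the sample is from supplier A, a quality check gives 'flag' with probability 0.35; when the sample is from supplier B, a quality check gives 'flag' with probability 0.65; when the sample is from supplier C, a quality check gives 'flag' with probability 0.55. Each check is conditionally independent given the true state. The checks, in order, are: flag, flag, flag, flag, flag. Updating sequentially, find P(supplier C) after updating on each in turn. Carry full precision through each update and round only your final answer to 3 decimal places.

After 'flag': normaliser = 0.35·0.6000 + 0.65·0.2000 + 0.55·0.2000; P(supplier A) ≈ 0.4667, P(supplier B) ≈ 0.2889, P(supplier C) ≈ 0.2444
After 'flag': normaliser = 0.35·0.4667 + 0.65·0.2889 + 0.55·0.2444; P(supplier A) ≈ 0.3364, P(supplier B) ≈ 0.3867, P(supplier C) ≈ 0.2769
After 'flag': normaliser = 0.35·0.3364 + 0.65·0.3867 + 0.55·0.2769; P(supplier A) ≈ 0.2258, P(supplier B) ≈ 0.4821, P(supplier C) ≈ 0.2921
After 'flag': normaliser = 0.35·0.2258 + 0.65·0.4821 + 0.55·0.2921; P(supplier A) ≈ 0.1429, P(supplier B) ≈ 0.5666, P(supplier C) ≈ 0.2905
After 'flag': normaliser = 0.35·0.1429 + 0.65·0.5666 + 0.55·0.2905; P(supplier A) ≈ 0.0865, P(supplier B) ≈ 0.6371, P(supplier C) ≈ 0.2764

0.276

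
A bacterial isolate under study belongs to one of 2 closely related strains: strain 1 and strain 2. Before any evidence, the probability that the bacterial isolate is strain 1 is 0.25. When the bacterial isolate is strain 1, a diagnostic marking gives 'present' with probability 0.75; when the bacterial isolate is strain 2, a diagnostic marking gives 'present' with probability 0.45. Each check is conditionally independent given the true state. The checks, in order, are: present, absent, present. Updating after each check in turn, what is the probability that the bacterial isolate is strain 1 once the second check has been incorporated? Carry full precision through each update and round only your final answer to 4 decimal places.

Each posterior becomes the prior for the next update.
After 'present': P(strain 1) = 0.75·0.2500 / (0.75·0.2500 + 0.45·0.7500) ≈ 0.3571
After 'absent': P(strain 1) = 0.25·0.3571 / (0.25·0.3571 + 0.55·0.6429) ≈ 0.2016

0.2016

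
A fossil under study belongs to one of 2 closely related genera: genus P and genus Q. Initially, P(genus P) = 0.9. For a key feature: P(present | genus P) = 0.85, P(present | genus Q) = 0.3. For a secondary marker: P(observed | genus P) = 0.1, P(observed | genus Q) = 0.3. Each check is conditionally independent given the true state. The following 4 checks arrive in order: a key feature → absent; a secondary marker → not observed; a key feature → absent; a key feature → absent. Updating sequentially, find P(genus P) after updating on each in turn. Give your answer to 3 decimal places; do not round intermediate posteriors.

0.102

After a key feature='absent': P(genus P) = 0.15·0.9000 / (0.15·0.9000 + 0.7·0.1000) ≈ 0.6585
After a secondary marker='not observed': P(genus P) = 0.9·0.6585 / (0.9·0.6585 + 0.7·0.3415) ≈ 0.7126
After a key feature='absent': P(genus P) = 0.15·0.7126 / (0.15·0.7126 + 0.7·0.2874) ≈ 0.3470
After a key feature='absent': P(genus P) = 0.15·0.3470 / (0.15·0.3470 + 0.7·0.6530) ≈ 0.1022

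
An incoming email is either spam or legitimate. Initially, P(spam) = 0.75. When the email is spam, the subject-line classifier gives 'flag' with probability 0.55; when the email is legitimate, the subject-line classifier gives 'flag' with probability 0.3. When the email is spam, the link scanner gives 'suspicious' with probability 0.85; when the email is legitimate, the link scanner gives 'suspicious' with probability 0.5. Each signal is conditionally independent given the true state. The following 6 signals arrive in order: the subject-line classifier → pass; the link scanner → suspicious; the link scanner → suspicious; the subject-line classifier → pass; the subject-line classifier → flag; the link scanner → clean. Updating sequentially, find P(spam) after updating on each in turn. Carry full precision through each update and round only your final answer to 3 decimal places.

Each posterior becomes the prior for the next update.
After the subject-line classifier='pass': P(spam) = 0.45·0.7500 / (0.45·0.7500 + 0.7·0.2500) ≈ 0.6585
After the link scanner='suspicious': P(spam) = 0.85·0.6585 / (0.85·0.6585 + 0.5·0.3415) ≈ 0.7663
After the link scanner='suspicious': P(spam) = 0.85·0.7663 / (0.85·0.7663 + 0.5·0.2337) ≈ 0.8479
After the subject-line classifier='pass': P(spam) = 0.45·0.8479 / (0.45·0.8479 + 0.7·0.1521) ≈ 0.7818
After the subject-line classifier='flag': P(spam) = 0.55·0.7818 / (0.55·0.7818 + 0.3·0.2182) ≈ 0.8679
After the link scanner='clean': P(spam) = 0.15·0.8679 / (0.15·0.8679 + 0.5·0.1321) ≈ 0.6634

0.663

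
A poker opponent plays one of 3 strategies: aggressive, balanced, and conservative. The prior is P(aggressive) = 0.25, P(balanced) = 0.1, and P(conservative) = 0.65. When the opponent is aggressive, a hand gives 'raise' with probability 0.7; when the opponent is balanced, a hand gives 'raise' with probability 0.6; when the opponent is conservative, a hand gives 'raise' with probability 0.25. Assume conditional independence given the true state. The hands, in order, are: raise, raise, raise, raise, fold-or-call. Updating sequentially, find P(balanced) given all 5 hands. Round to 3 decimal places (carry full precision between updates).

Apply Bayes' rule sequentially, carrying P(balanced) forward.
After 'raise': normaliser = 0.7·0.2500 + 0.6·0.1000 + 0.25·0.6500; P(aggressive) ≈ 0.4403, P(balanced) ≈ 0.1509, P(conservative) ≈ 0.4088
After 'raise': normaliser = 0.7·0.4403 + 0.6·0.1509 + 0.25·0.4088; P(aggressive) ≈ 0.6152, P(balanced) ≈ 0.1808, P(conservative) ≈ 0.2040
After 'raise': normaliser = 0.7·0.6152 + 0.6·0.1808 + 0.25·0.2040; P(aggressive) ≈ 0.7297, P(balanced) ≈ 0.1838, P(conservative) ≈ 0.0864
After 'raise': normaliser = 0.7·0.7297 + 0.6·0.1838 + 0.25·0.0864; P(aggressive) ≈ 0.7948, P(balanced) ≈ 0.1716, P(conservative) ≈ 0.0336
After 'fold-or-call': normaliser = 0.3·0.7948 + 0.4·0.1716 + 0.75·0.0336; P(aggressive) ≈ 0.7176, P(balanced) ≈ 0.2066, P(conservative) ≈ 0.0759

0.207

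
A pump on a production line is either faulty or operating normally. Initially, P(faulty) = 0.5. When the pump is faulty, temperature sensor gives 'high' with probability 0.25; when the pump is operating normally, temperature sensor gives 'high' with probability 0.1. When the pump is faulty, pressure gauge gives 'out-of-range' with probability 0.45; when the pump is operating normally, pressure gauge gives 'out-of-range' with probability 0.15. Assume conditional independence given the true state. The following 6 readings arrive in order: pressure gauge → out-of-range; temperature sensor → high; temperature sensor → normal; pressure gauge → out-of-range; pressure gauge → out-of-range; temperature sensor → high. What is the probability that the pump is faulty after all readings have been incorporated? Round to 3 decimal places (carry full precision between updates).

After pressure gauge='out-of-range': P(faulty) = 0.45·0.5000 / (0.45·0.5000 + 0.15·0.5000) ≈ 0.7500
After temperature sensor='high': P(faulty) = 0.25·0.7500 / (0.25·0.7500 + 0.1·0.2500) ≈ 0.8824
After temperature sensor='normal': P(faulty) = 0.75·0.8824 / (0.75·0.8824 + 0.9·0.1176) ≈ 0.8621
After pressure gauge='out-of-range': P(faulty) = 0.45·0.8621 / (0.45·0.8621 + 0.15·0.1379) ≈ 0.9494
After pressure gauge='out-of-range': P(faulty) = 0.45·0.9494 / (0.45·0.9494 + 0.15·0.0506) ≈ 0.9825
After temperature sensor='high': P(faulty) = 0.25·0.9825 / (0.25·0.9825 + 0.1·0.0175) ≈ 0.9929

0.993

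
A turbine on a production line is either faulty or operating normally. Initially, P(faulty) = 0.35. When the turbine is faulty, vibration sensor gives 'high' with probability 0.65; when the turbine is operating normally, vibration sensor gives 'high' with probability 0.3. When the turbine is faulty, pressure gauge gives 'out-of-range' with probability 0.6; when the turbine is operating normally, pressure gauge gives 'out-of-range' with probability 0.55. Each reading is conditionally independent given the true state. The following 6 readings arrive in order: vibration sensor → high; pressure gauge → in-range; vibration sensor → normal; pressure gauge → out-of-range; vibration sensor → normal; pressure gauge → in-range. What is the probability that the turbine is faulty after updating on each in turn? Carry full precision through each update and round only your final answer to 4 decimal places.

0.2009

After vibration sensor='high': P(faulty) = 0.65·0.3500 / (0.65·0.3500 + 0.3·0.6500) ≈ 0.5385
After pressure gauge='in-range': P(faulty) = 0.4·0.5385 / (0.4·0.5385 + 0.45·0.4615) ≈ 0.5091
After vibration sensor='normal': P(faulty) = 0.35·0.5091 / (0.35·0.5091 + 0.7·0.4909) ≈ 0.3415
After pressure gauge='out-of-range': P(faulty) = 0.6·0.3415 / (0.6·0.3415 + 0.55·0.6585) ≈ 0.3613
After vibration sensor='normal': P(faulty) = 0.35·0.3613 / (0.35·0.3613 + 0.7·0.6387) ≈ 0.2205
After pressure gauge='in-range': P(faulty) = 0.4·0.2205 / (0.4·0.2205 + 0.45·0.7795) ≈ 0.2009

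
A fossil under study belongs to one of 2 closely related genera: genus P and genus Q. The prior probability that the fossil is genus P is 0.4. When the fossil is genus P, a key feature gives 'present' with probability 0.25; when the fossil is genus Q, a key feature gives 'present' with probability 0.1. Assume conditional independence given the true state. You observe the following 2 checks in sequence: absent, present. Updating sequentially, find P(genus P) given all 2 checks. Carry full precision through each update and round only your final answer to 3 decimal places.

0.581

After 'absent': P(genus P) = 0.75·0.4000 / (0.75·0.4000 + 0.9·0.6000) ≈ 0.3571
After 'present': P(genus P) = 0.25·0.3571 / (0.25·0.3571 + 0.1·0.6429) ≈ 0.5814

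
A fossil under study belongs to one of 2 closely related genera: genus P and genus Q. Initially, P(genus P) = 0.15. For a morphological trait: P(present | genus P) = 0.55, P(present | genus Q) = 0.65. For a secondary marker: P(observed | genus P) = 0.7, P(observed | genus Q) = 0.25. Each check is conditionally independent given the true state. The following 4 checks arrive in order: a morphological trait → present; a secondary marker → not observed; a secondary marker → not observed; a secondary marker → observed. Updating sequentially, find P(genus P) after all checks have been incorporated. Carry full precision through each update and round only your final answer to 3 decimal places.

0.063

After a morphological trait='present': P(genus P) = 0.55·0.1500 / (0.55·0.1500 + 0.65·0.8500) ≈ 0.1299
After a secondary marker='not observed': P(genus P) = 0.3·0.1299 / (0.3·0.1299 + 0.75·0.8701) ≈ 0.0564
After a secondary marker='not observed': P(genus P) = 0.3·0.0564 / (0.3·0.0564 + 0.75·0.9436) ≈ 0.0233
After a secondary marker='observed': P(genus P) = 0.7·0.0233 / (0.7·0.0233 + 0.25·0.9767) ≈ 0.0627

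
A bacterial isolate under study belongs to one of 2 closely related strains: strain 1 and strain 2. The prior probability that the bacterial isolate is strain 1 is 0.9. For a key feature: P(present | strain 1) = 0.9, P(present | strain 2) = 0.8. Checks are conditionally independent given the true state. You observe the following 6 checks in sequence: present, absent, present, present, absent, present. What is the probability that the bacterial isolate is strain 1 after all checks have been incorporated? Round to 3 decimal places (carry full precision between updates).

After 'present': P(strain 1) = 0.9·0.9000 / (0.9·0.9000 + 0.8·0.1000) ≈ 0.9101
After 'absent': P(strain 1) = 0.1·0.9101 / (0.1·0.9101 + 0.2·0.0899) ≈ 0.8351
After 'present': P(strain 1) = 0.9·0.8351 / (0.9·0.8351 + 0.8·0.1649) ≈ 0.8506
After 'present': P(strain 1) = 0.9·0.8506 / (0.9·0.8506 + 0.8·0.1494) ≈ 0.8650
After 'absent': P(strain 1) = 0.1·0.8650 / (0.1·0.8650 + 0.2·0.1350) ≈ 0.7621
After 'present': P(strain 1) = 0.9·0.7621 / (0.9·0.7621 + 0.8·0.2379) ≈ 0.7828

0.783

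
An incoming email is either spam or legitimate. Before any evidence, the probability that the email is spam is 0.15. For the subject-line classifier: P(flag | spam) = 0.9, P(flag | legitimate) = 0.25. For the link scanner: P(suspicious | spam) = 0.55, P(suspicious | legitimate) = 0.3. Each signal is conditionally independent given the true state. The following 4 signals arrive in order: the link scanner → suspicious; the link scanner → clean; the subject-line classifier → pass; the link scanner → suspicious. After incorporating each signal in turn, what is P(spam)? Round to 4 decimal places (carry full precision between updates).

0.0484

After the link scanner='suspicious': P(spam) = 0.55·0.1500 / (0.55·0.1500 + 0.3·0.8500) ≈ 0.2444
After the link scanner='clean': P(spam) = 0.45·0.2444 / (0.45·0.2444 + 0.7·0.7556) ≈ 0.1722
After the subject-line classifier='pass': P(spam) = 0.1·0.1722 / (0.1·0.1722 + 0.75·0.8278) ≈ 0.0270
After the link scanner='suspicious': P(spam) = 0.55·0.0270 / (0.55·0.0270 + 0.3·0.9730) ≈ 0.0484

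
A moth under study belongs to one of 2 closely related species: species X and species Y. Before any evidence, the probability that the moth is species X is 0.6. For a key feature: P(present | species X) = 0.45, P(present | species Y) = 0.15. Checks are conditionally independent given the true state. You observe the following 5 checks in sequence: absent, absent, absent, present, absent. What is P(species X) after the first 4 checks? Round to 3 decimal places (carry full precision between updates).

0.549

After 'absent': P(species X) = 0.55·0.6000 / (0.55·0.6000 + 0.85·0.4000) ≈ 0.4925
After 'absent': P(species X) = 0.55·0.4925 / (0.55·0.4925 + 0.85·0.5075) ≈ 0.3858
After 'absent': P(species X) = 0.55·0.3858 / (0.55·0.3858 + 0.85·0.6142) ≈ 0.2889
After 'present': P(species X) = 0.45·0.2889 / (0.45·0.2889 + 0.15·0.7111) ≈ 0.5494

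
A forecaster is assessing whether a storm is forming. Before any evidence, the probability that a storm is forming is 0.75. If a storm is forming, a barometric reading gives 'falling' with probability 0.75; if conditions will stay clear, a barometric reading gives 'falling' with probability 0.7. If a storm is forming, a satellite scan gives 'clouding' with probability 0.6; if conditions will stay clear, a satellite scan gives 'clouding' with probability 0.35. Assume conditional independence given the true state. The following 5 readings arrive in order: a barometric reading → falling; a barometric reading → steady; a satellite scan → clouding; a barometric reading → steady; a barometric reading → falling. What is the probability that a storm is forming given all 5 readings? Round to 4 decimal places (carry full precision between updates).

After a barometric reading='falling': P(storm) = 0.75·0.7500 / (0.75·0.7500 + 0.7·0.2500) ≈ 0.7627
After a barometric reading='steady': P(storm) = 0.25·0.7627 / (0.25·0.7627 + 0.3·0.2373) ≈ 0.7282
After a satellite scan='clouding': P(storm) = 0.6·0.7282 / (0.6·0.7282 + 0.35·0.2718) ≈ 0.8212
After a barometric reading='steady': P(storm) = 0.25·0.8212 / (0.25·0.8212 + 0.3·0.1788) ≈ 0.7928
After a barometric reading='falling': P(storm) = 0.75·0.7928 / (0.75·0.7928 + 0.7·0.2072) ≈ 0.8039

0.8039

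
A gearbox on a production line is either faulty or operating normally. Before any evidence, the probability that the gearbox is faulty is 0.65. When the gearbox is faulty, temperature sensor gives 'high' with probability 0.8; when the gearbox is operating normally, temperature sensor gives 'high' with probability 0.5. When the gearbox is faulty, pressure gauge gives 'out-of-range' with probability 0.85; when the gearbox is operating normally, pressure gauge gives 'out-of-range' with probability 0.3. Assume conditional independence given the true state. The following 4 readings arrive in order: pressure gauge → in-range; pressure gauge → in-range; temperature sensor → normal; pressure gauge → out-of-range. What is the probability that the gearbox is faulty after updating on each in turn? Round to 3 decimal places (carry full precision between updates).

After pressure gauge='in-range': P(faulty) = 0.15·0.6500 / (0.15·0.6500 + 0.7·0.3500) ≈ 0.2847
After pressure gauge='in-range': P(faulty) = 0.15·0.2847 / (0.15·0.2847 + 0.7·0.7153) ≈ 0.0786
After temperature sensor='normal': P(faulty) = 0.2·0.0786 / (0.2·0.0786 + 0.5·0.9214) ≈ 0.0330
After pressure gauge='out-of-range': P(faulty) = 0.85·0.0330 / (0.85·0.0330 + 0.3·0.9670) ≈ 0.0881

0.088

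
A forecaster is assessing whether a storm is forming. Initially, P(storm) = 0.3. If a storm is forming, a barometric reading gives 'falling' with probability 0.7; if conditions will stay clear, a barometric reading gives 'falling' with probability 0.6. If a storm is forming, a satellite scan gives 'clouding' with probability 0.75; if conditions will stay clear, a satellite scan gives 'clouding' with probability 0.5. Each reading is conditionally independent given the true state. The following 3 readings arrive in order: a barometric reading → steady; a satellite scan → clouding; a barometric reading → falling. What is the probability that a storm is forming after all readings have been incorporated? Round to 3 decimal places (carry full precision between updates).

Apply Bayes' rule sequentially, carrying P(storm) forward.
After a barometric reading='steady': P(storm) = 0.3·0.3000 / (0.3·0.3000 + 0.4·0.7000) ≈ 0.2432
After a satellite scan='clouding': P(storm) = 0.75·0.2432 / (0.75·0.2432 + 0.5·0.7568) ≈ 0.3253
After a barometric reading='falling': P(storm) = 0.7·0.3253 / (0.7·0.3253 + 0.6·0.6747) ≈ 0.3600

0.360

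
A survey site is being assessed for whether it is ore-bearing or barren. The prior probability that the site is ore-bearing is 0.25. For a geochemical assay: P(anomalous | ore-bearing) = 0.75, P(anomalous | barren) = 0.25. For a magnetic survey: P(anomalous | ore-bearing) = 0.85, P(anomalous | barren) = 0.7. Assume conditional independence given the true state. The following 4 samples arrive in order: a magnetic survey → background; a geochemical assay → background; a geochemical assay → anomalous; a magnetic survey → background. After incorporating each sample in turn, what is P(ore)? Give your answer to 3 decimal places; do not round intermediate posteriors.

0.077

Apply Bayes' rule sequentially, carrying P(ore) forward.
After a magnetic survey='background': P(ore) = 0.15·0.2500 / (0.15·0.2500 + 0.3·0.7500) ≈ 0.1429
After a geochemical assay='background': P(ore) = 0.25·0.1429 / (0.25·0.1429 + 0.75·0.8571) ≈ 0.0526
After a geochemical assay='anomalous': P(ore) = 0.75·0.0526 / (0.75·0.0526 + 0.25·0.9474) ≈ 0.1429
After a magnetic survey='background': P(ore) = 0.15·0.1429 / (0.15·0.1429 + 0.3·0.8571) ≈ 0.0769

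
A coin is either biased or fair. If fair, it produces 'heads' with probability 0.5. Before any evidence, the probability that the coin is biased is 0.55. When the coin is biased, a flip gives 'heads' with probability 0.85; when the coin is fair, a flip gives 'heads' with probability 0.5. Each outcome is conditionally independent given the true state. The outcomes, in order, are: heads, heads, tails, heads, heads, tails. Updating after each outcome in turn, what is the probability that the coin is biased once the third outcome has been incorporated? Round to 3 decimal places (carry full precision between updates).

After 'heads': P(biased) = 0.85·0.5500 / (0.85·0.5500 + 0.5·0.4500) ≈ 0.6751
After 'heads': P(biased) = 0.85·0.6751 / (0.85·0.6751 + 0.5·0.3249) ≈ 0.7794
After 'tails': P(biased) = 0.15·0.7794 / (0.15·0.7794 + 0.5·0.2206) ≈ 0.5145

0.514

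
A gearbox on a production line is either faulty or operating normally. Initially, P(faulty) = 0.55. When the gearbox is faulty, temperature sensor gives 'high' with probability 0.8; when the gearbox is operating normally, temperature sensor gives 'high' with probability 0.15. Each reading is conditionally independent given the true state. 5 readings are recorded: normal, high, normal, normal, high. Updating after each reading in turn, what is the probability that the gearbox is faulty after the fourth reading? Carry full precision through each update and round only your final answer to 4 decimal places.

0.0783

After 'normal': P(faulty) = 0.2·0.5500 / (0.2·0.5500 + 0.85·0.4500) ≈ 0.2234
After 'high': P(faulty) = 0.8·0.2234 / (0.8·0.2234 + 0.15·0.7766) ≈ 0.6053
After 'normal': P(faulty) = 0.2·0.6053 / (0.2·0.6053 + 0.85·0.3947) ≈ 0.2652
After 'normal': P(faulty) = 0.2·0.2652 / (0.2·0.2652 + 0.85·0.7348) ≈ 0.0783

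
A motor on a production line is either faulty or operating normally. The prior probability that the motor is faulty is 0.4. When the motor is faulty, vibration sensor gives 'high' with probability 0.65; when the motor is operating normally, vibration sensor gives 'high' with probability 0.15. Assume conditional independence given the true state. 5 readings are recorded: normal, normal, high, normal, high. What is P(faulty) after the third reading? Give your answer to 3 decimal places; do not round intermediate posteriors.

0.329

Each posterior becomes the prior for the next update.
After 'normal': P(faulty) = 0.35·0.4000 / (0.35·0.4000 + 0.85·0.6000) ≈ 0.2154
After 'normal': P(faulty) = 0.35·0.2154 / (0.35·0.2154 + 0.85·0.7846) ≈ 0.1016
After 'high': P(faulty) = 0.65·0.1016 / (0.65·0.1016 + 0.15·0.8984) ≈ 0.3288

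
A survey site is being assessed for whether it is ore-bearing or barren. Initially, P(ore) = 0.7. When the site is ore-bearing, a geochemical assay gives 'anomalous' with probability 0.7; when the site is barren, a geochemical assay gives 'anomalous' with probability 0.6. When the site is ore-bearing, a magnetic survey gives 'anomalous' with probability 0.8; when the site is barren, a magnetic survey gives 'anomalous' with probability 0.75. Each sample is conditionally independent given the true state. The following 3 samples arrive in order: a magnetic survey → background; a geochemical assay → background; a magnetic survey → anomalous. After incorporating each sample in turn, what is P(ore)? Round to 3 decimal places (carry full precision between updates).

0.599

After a magnetic survey='background': P(ore) = 0.2·0.7000 / (0.2·0.7000 + 0.25·0.3000) ≈ 0.6512
After a geochemical assay='background': P(ore) = 0.3·0.6512 / (0.3·0.6512 + 0.4·0.3488) ≈ 0.5833
After a magnetic survey='anomalous': P(ore) = 0.8·0.5833 / (0.8·0.5833 + 0.75·0.4167) ≈ 0.5989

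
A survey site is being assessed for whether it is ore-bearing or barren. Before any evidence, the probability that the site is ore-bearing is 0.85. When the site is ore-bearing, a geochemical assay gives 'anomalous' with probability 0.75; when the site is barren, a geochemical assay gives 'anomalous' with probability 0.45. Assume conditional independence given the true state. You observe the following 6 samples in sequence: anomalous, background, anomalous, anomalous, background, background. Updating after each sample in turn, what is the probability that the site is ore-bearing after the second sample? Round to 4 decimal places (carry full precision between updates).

0.8111

After 'anomalous': P(ore) = 0.75·0.8500 / (0.75·0.8500 + 0.45·0.1500) ≈ 0.9043
After 'background': P(ore) = 0.25·0.9043 / (0.25·0.9043 + 0.55·0.0957) ≈ 0.8111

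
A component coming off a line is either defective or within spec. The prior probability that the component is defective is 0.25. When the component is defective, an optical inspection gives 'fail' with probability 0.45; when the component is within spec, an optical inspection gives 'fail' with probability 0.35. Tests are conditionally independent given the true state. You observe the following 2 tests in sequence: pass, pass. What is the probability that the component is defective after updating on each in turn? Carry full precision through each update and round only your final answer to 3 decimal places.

After 'pass': P(defective) = 0.55·0.2500 / (0.55·0.2500 + 0.65·0.7500) ≈ 0.2200
After 'pass': P(defective) = 0.55·0.2200 / (0.55·0.2200 + 0.65·0.7800) ≈ 0.1927

0.193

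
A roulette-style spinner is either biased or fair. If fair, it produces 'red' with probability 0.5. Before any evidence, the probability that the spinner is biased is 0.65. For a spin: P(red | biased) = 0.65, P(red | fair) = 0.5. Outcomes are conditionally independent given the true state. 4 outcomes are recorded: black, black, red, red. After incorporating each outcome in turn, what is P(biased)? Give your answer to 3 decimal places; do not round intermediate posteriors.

0.606

After 'black': P(biased) = 0.35·0.6500 / (0.35·0.6500 + 0.5·0.3500) ≈ 0.5652
After 'black': P(biased) = 0.35·0.5652 / (0.35·0.5652 + 0.5·0.4348) ≈ 0.4764
After 'red': P(biased) = 0.65·0.4764 / (0.65·0.4764 + 0.5·0.5236) ≈ 0.5419
After 'red': P(biased) = 0.65·0.5419 / (0.65·0.5419 + 0.5·0.4581) ≈ 0.6060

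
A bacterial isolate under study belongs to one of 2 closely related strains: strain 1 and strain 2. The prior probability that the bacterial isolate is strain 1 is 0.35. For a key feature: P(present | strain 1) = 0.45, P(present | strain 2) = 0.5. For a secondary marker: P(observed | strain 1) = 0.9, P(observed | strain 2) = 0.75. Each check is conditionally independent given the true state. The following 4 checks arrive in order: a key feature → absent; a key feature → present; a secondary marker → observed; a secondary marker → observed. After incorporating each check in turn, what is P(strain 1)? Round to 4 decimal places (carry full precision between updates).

Apply Bayes' rule sequentially, carrying P(strain 1) forward.
After a key feature='absent': P(strain 1) = 0.55·0.3500 / (0.55·0.3500 + 0.5·0.6500) ≈ 0.3720
After a key feature='present': P(strain 1) = 0.45·0.3720 / (0.45·0.3720 + 0.5·0.6280) ≈ 0.3477
After a secondary marker='observed': P(strain 1) = 0.9·0.3477 / (0.9·0.3477 + 0.75·0.6523) ≈ 0.3901
After a secondary marker='observed': P(strain 1) = 0.9·0.3901 / (0.9·0.3901 + 0.75·0.6099) ≈ 0.4343

0.4343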